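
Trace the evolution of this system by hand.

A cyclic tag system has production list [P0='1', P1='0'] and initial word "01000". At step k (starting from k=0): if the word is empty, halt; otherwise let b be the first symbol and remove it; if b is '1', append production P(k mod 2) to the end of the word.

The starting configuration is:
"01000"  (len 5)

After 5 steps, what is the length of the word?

1

k=0  "01000"  (len 5)
k=1  "1000"  (len 4)
k=2  "0000"  (len 4)
k=3  "000"  (len 3)
k=4  "00"  (len 2)
k=5  "0"  (len 1)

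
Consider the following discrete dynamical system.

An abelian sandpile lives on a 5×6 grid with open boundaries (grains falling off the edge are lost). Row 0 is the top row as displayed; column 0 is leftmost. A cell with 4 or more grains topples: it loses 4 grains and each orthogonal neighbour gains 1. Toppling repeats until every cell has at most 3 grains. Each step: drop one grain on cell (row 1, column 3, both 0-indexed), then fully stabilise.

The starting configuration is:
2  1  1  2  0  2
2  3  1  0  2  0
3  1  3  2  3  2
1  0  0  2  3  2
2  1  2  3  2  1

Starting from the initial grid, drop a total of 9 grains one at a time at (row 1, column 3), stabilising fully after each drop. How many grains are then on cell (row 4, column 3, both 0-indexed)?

k=0  2  1  1  2  0  2
2  3  1  0  2  0
3  1  3  2  3  2
1  0  0  2  3  2
2  1  2  3  2  1
k=1  2  1  1  2  0  2
2  3  1  1  2  0
3  1  3  2  3  2
1  0  0  2  3  2
2  1  2  3  2  1
k=2  2  1  1  2  0  2
2  3  1  2  2  0
3  1  3  2  3  2
1  0  0  2  3  2
2  1  2  3  2  1
k=3  2  1  1  2  0  2
2  3  1  3  2  0
3  1  3  2  3  2
1  0  0  2  3  2
2  1  2  3  2  1
k=4  2  1  1  3  0  2
2  3  2  0  3  0
3  1  3  3  3  2
1  0  0  2  3  2
2  1  2  3  2  1
k=5  2  1  1  3  0  2
2  3  2  1  3  0
3  1  3  3  3  2
1  0  0  2  3  2
2  1  2  3  2  1
k=6  2  1  1  3  0  2
2  3  2  2  3  0
3  1  3  3  3  2
1  0  0  2  3  2
2  1  2  3  2  1
k=7  2  1  1  3  0  2
2  3  2  3  3  0
3  1  3  3  3  2
1  0  0  2  3  2
2  1  2  3  2  1
k=8  2  2  3  1  2  2
3  0  2  1  2  1
3  3  2  0  3  3
1  0  2  2  2  3
2  1  3  1  0  2
k=9  2  2  3  1  2  2
3  0  2  2  2  1
3  3  2  0  3  3
1  0  2  2  2  3
2  1  3  1  0  2

1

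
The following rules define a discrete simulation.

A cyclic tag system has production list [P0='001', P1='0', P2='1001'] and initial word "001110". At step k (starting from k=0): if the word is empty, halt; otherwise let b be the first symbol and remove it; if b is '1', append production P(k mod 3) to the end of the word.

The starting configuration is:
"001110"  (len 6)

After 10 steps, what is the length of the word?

10

0) "001110"  (len 6)
1) "01110"  (len 5)
2) "1110"  (len 4)
3) "1101001"  (len 7)
4) "101001001"  (len 9)
5) "010010010"  (len 9)
6) "10010010"  (len 8)
7) "0010010001"  (len 10)
8) "010010001"  (len 9)
9) "10010001"  (len 8)
10) "0010001001"  (len 10)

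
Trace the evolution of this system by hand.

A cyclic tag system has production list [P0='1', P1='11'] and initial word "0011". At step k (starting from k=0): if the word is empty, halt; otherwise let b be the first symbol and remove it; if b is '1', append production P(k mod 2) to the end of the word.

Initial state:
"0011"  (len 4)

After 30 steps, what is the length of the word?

step 0: "0011"  (len 4)
step 1: "011"  (len 3)
step 2: "11"  (len 2)
step 3: "11"  (len 2)
step 4: "111"  (len 3)
step 5: "111"  (len 3)
step 6: "1111"  (len 4)
step 7: "1111"  (len 4)
step 8: "11111"  (len 5)
step 9: "11111"  (len 5)
step 10: "111111"  (len 6)
step 11: "111111"  (len 6)
step 12: "1111111"  (len 7)
step 13: "1111111"  (len 7)
step 14: "11111111"  (len 8)
step 15: "11111111"  (len 8)
step 16: "111111111"  (len 9)
step 17: "111111111"  (len 9)
step 18: "1111111111"  (len 10)
step 19: "1111111111"  (len 10)
step 20: "11111111111"  (len 11)
step 21: "11111111111"  (len 11)
step 22: "111111111111"  (len 12)
step 23: "111111111111"  (len 12)
step 24: "1111111111111"  (len 13)
step 25: "1111111111111"  (len 13)
step 26: "11111111111111"  (len 14)
step 27: "11111111111111"  (len 14)
step 28: "111111111111111"  (len 15)
step 29: "111111111111111"  (len 15)
step 30: "1111111111111111"  (len 16)

16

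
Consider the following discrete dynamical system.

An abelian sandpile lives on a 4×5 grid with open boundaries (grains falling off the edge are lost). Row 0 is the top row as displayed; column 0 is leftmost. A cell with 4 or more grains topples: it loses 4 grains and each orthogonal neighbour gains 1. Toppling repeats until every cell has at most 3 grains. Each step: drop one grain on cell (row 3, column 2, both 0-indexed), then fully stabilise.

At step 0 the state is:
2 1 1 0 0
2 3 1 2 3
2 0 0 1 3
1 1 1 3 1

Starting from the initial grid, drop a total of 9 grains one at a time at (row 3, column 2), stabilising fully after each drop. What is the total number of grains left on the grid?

34

gen 0: 2 1 1 0 0
2 3 1 2 3
2 0 0 1 3
1 1 1 3 1
gen 1: 2 1 1 0 0
2 3 1 2 3
2 0 0 1 3
1 1 2 3 1
gen 2: 2 1 1 0 0
2 3 1 2 3
2 0 0 1 3
1 1 3 3 1
gen 3: 2 1 1 0 0
2 3 1 2 3
2 0 1 2 3
1 2 1 0 2
gen 4: 2 1 1 0 0
2 3 1 2 3
2 0 1 2 3
1 2 2 0 2
gen 5: 2 1 1 0 0
2 3 1 2 3
2 0 1 2 3
1 2 3 0 2
gen 6: 2 1 1 0 0
2 3 1 2 3
2 0 2 2 3
1 3 0 1 2
gen 7: 2 1 1 0 0
2 3 1 2 3
2 0 2 2 3
1 3 1 1 2
gen 8: 2 1 1 0 0
2 3 1 2 3
2 0 2 2 3
1 3 2 1 2
gen 9: 2 1 1 0 0
2 3 1 2 3
2 0 2 2 3
1 3 3 1 2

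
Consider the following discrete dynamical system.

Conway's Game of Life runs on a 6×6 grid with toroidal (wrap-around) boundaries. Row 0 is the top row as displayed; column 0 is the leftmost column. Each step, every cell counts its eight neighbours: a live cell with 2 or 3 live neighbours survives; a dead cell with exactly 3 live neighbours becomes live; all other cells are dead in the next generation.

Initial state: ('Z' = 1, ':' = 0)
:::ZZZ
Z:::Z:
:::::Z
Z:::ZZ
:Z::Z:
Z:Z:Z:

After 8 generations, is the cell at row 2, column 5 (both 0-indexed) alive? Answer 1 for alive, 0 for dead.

t=0: :::ZZZ
Z:::Z:
:::::Z
Z:::ZZ
:Z::Z:
Z:Z:Z:
t=1: ZZ::::
Z::Z::
::::::
Z:::Z:
:Z::Z:
ZZZ:::
t=2: :::::Z
ZZ::::
:::::Z
:::::Z
::ZZ::
::Z::Z
t=3: :Z:::Z
Z::::Z
:::::Z
::::Z:
::ZZZ:
::ZZZ:
t=4: :ZZZ:Z
::::ZZ
Z:::ZZ
::::ZZ
::Z::Z
:Z:::Z
t=5: :ZZZ:Z
:ZZ:::
Z::Z::
:::Z::
:::::Z
:Z:Z:Z
t=6: :::Z::
::::Z:
:Z:Z::
::::Z:
Z:Z:::
:Z:Z:Z
t=7: ::ZZ::
::ZZZ:
:::ZZ:
:ZZZ::
ZZZZZZ
ZZ:ZZ:
t=8: :::::Z
::::::
:Z::::
::::::
::::::
::::::

0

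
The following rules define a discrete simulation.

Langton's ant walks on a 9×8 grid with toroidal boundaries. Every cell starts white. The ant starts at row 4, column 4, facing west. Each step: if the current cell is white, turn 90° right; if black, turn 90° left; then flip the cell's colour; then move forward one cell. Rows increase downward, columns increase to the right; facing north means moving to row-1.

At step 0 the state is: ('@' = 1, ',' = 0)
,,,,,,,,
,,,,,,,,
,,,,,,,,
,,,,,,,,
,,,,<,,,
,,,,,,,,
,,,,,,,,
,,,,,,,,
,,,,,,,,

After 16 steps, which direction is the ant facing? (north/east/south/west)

west

t=0: ,,,,,,,,
,,,,,,,,
,,,,,,,,
,,,,,,,,
,,,,<,,,
,,,,,,,,
,,,,,,,,
,,,,,,,,
,,,,,,,,
t=1: ,,,,,,,,
,,,,,,,,
,,,,,,,,
,,,,^,,,
,,,,@,,,
,,,,,,,,
,,,,,,,,
,,,,,,,,
,,,,,,,,
t=2: ,,,,,,,,
,,,,,,,,
,,,,,,,,
,,,,@>,,
,,,,@,,,
,,,,,,,,
,,,,,,,,
,,,,,,,,
,,,,,,,,
t=3: ,,,,,,,,
,,,,,,,,
,,,,,,,,
,,,,@@,,
,,,,@v,,
,,,,,,,,
,,,,,,,,
,,,,,,,,
,,,,,,,,
t=4: ,,,,,,,,
,,,,,,,,
,,,,,,,,
,,,,@@,,
,,,,<@,,
,,,,,,,,
,,,,,,,,
,,,,,,,,
,,,,,,,,
t=5: ,,,,,,,,
,,,,,,,,
,,,,,,,,
,,,,@@,,
,,,,,@,,
,,,,v,,,
,,,,,,,,
,,,,,,,,
,,,,,,,,
t=6: ,,,,,,,,
,,,,,,,,
,,,,,,,,
,,,,@@,,
,,,,,@,,
,,,<@,,,
,,,,,,,,
,,,,,,,,
,,,,,,,,
t=7: ,,,,,,,,
,,,,,,,,
,,,,,,,,
,,,,@@,,
,,,^,@,,
,,,@@,,,
,,,,,,,,
,,,,,,,,
,,,,,,,,
t=8: ,,,,,,,,
,,,,,,,,
,,,,,,,,
,,,,@@,,
,,,@>@,,
,,,@@,,,
,,,,,,,,
,,,,,,,,
,,,,,,,,
t=9: ,,,,,,,,
,,,,,,,,
,,,,,,,,
,,,,@@,,
,,,@@@,,
,,,@v,,,
,,,,,,,,
,,,,,,,,
,,,,,,,,
t=10: ,,,,,,,,
,,,,,,,,
,,,,,,,,
,,,,@@,,
,,,@@@,,
,,,@,>,,
,,,,,,,,
,,,,,,,,
,,,,,,,,
t=11: ,,,,,,,,
,,,,,,,,
,,,,,,,,
,,,,@@,,
,,,@@@,,
,,,@,@,,
,,,,,v,,
,,,,,,,,
,,,,,,,,
t=12: ,,,,,,,,
,,,,,,,,
,,,,,,,,
,,,,@@,,
,,,@@@,,
,,,@,@,,
,,,,<@,,
,,,,,,,,
,,,,,,,,
t=13: ,,,,,,,,
,,,,,,,,
,,,,,,,,
,,,,@@,,
,,,@@@,,
,,,@^@,,
,,,,@@,,
,,,,,,,,
,,,,,,,,
t=14: ,,,,,,,,
,,,,,,,,
,,,,,,,,
,,,,@@,,
,,,@@@,,
,,,@@>,,
,,,,@@,,
,,,,,,,,
,,,,,,,,
t=15: ,,,,,,,,
,,,,,,,,
,,,,,,,,
,,,,@@,,
,,,@@^,,
,,,@@,,,
,,,,@@,,
,,,,,,,,
,,,,,,,,
t=16: ,,,,,,,,
,,,,,,,,
,,,,,,,,
,,,,@@,,
,,,@<,,,
,,,@@,,,
,,,,@@,,
,,,,,,,,
,,,,,,,,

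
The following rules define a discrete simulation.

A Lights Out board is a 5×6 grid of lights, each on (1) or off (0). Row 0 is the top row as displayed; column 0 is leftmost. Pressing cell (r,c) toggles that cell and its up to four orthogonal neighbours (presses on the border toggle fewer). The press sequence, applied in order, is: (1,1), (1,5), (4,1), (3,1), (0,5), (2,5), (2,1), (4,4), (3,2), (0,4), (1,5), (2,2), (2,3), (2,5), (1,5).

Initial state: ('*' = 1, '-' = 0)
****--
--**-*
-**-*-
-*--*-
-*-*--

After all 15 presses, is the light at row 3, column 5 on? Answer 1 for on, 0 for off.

0

t=0: ****--
--**-*
-**-*-
-*--*-
-*-*--
t=1: *-**--
**-*-*
--*-*-
-*--*-
-*-*--
t=2: *-**-*
**-**-
--*-**
-*--*-
-*-*--
t=3: *-**-*
**-**-
--*-**
----*-
*-**--
t=4: *-**-*
**-**-
-**-**
***-*-
****--
t=5: *-***-
**-***
-**-**
***-*-
****--
t=6: *-***-
**-**-
-**---
***-**
****--
t=7: *-***-
*--**-
*-----
*-*-**
****--
t=8: *-***-
*--**-
*-----
*-*--*
***-**
t=9: *-***-
*--**-
*-*---
**-*-*
**--**
t=10: *-*--*
*--*--
*-*---
**-*-*
**--**
t=11: *-*---
*--***
*-*--*
**-*-*
**--**
t=12: *-*---
*-****
**-*-*
****-*
**--**
t=13: *-*---
*-*-**
***-**
***--*
**--**
t=14: *-*---
*-*-*-
***---
***---
**--**
t=15: *-*--*
*-*--*
***--*
***---
**--**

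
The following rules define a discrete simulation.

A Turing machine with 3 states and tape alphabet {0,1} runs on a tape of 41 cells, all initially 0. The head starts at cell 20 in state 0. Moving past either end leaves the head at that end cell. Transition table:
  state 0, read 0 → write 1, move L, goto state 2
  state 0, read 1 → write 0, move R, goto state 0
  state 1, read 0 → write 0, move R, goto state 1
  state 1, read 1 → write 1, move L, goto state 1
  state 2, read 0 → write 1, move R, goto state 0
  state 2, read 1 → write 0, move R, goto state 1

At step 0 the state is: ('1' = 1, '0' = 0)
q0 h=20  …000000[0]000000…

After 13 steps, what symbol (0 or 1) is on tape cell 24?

1

[0] q0 h=20  …000000[0]000000…
[1] q2 h=19  …000000[0]100000…
[2] q0 h=20  …000001[1]000000…
[3] q0 h=21  …000010[0]000000…
[4] q2 h=20  …000001[0]100000…
[5] q0 h=21  …000011[1]000000…
[6] q0 h=22  …000110[0]000000…
[7] q2 h=21  …000011[0]100000…
[8] q0 h=22  …000111[1]000000…
[9] q0 h=23  …001110[0]000000…
[10] q2 h=22  …000111[0]100000…
[11] q0 h=23  …001111[1]000000…
[12] q0 h=24  …011110[0]000000…
[13] q2 h=23  …001111[0]100000…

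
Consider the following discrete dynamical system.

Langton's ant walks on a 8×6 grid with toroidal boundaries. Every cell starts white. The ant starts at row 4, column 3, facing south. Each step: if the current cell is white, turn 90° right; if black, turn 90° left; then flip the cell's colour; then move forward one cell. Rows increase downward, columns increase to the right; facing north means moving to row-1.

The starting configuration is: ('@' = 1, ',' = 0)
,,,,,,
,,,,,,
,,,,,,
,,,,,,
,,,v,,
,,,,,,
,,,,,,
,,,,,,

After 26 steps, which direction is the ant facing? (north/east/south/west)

north

t=0: ,,,,,,
,,,,,,
,,,,,,
,,,,,,
,,,v,,
,,,,,,
,,,,,,
,,,,,,
t=1: ,,,,,,
,,,,,,
,,,,,,
,,,,,,
,,<@,,
,,,,,,
,,,,,,
,,,,,,
t=2: ,,,,,,
,,,,,,
,,,,,,
,,^,,,
,,@@,,
,,,,,,
,,,,,,
,,,,,,
t=3: ,,,,,,
,,,,,,
,,,,,,
,,@>,,
,,@@,,
,,,,,,
,,,,,,
,,,,,,
t=4: ,,,,,,
,,,,,,
,,,,,,
,,@@,,
,,@v,,
,,,,,,
,,,,,,
,,,,,,
t=5: ,,,,,,
,,,,,,
,,,,,,
,,@@,,
,,@,>,
,,,,,,
,,,,,,
,,,,,,
t=6: ,,,,,,
,,,,,,
,,,,,,
,,@@,,
,,@,@,
,,,,v,
,,,,,,
,,,,,,
t=7: ,,,,,,
,,,,,,
,,,,,,
,,@@,,
,,@,@,
,,,<@,
,,,,,,
,,,,,,
t=8: ,,,,,,
,,,,,,
,,,,,,
,,@@,,
,,@^@,
,,,@@,
,,,,,,
,,,,,,
t=9: ,,,,,,
,,,,,,
,,,,,,
,,@@,,
,,@@>,
,,,@@,
,,,,,,
,,,,,,
t=10: ,,,,,,
,,,,,,
,,,,,,
,,@@^,
,,@@,,
,,,@@,
,,,,,,
,,,,,,
t=11: ,,,,,,
,,,,,,
,,,,,,
,,@@@>
,,@@,,
,,,@@,
,,,,,,
,,,,,,
t=12: ,,,,,,
,,,,,,
,,,,,,
,,@@@@
,,@@,v
,,,@@,
,,,,,,
,,,,,,
t=13: ,,,,,,
,,,,,,
,,,,,,
,,@@@@
,,@@<@
,,,@@,
,,,,,,
,,,,,,
t=14: ,,,,,,
,,,,,,
,,,,,,
,,@@^@
,,@@@@
,,,@@,
,,,,,,
,,,,,,
t=15: ,,,,,,
,,,,,,
,,,,,,
,,@<,@
,,@@@@
,,,@@,
,,,,,,
,,,,,,
t=16: ,,,,,,
,,,,,,
,,,,,,
,,@,,@
,,@v@@
,,,@@,
,,,,,,
,,,,,,
t=17: ,,,,,,
,,,,,,
,,,,,,
,,@,,@
,,@,>@
,,,@@,
,,,,,,
,,,,,,
t=18: ,,,,,,
,,,,,,
,,,,,,
,,@,^@
,,@,,@
,,,@@,
,,,,,,
,,,,,,
t=19: ,,,,,,
,,,,,,
,,,,,,
,,@,@>
,,@,,@
,,,@@,
,,,,,,
,,,,,,
t=20: ,,,,,,
,,,,,,
,,,,,^
,,@,@,
,,@,,@
,,,@@,
,,,,,,
,,,,,,
t=21: ,,,,,,
,,,,,,
>,,,,@
,,@,@,
,,@,,@
,,,@@,
,,,,,,
,,,,,,
t=22: ,,,,,,
,,,,,,
@,,,,@
v,@,@,
,,@,,@
,,,@@,
,,,,,,
,,,,,,
t=23: ,,,,,,
,,,,,,
@,,,,@
@,@,@<
,,@,,@
,,,@@,
,,,,,,
,,,,,,
t=24: ,,,,,,
,,,,,,
@,,,,^
@,@,@@
,,@,,@
,,,@@,
,,,,,,
,,,,,,
t=25: ,,,,,,
,,,,,,
@,,,<,
@,@,@@
,,@,,@
,,,@@,
,,,,,,
,,,,,,
t=26: ,,,,,,
,,,,^,
@,,,@,
@,@,@@
,,@,,@
,,,@@,
,,,,,,
,,,,,,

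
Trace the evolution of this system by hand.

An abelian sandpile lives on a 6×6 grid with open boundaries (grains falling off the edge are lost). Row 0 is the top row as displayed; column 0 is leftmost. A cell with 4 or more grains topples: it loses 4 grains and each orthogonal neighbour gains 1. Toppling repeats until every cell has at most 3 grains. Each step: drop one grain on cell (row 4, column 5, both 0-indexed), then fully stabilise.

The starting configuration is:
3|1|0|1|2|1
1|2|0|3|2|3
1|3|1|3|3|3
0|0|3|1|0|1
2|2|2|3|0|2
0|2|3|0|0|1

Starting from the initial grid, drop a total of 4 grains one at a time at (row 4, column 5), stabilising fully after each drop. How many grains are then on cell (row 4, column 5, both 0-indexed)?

0) 3|1|0|1|2|1
1|2|0|3|2|3
1|3|1|3|3|3
0|0|3|1|0|1
2|2|2|3|0|2
0|2|3|0|0|1
1) 3|1|0|1|2|1
1|2|0|3|2|3
1|3|1|3|3|3
0|0|3|1|0|1
2|2|2|3|0|3
0|2|3|0|0|1
2) 3|1|0|1|2|1
1|2|0|3|2|3
1|3|1|3|3|3
0|0|3|1|0|2
2|2|2|3|1|0
0|2|3|0|0|2
3) 3|1|0|1|2|1
1|2|0|3|2|3
1|3|1|3|3|3
0|0|3|1|0|2
2|2|2|3|1|1
0|2|3|0|0|2
4) 3|1|0|1|2|1
1|2|0|3|2|3
1|3|1|3|3|3
0|0|3|1|0|2
2|2|2|3|1|2
0|2|3|0|0|2

2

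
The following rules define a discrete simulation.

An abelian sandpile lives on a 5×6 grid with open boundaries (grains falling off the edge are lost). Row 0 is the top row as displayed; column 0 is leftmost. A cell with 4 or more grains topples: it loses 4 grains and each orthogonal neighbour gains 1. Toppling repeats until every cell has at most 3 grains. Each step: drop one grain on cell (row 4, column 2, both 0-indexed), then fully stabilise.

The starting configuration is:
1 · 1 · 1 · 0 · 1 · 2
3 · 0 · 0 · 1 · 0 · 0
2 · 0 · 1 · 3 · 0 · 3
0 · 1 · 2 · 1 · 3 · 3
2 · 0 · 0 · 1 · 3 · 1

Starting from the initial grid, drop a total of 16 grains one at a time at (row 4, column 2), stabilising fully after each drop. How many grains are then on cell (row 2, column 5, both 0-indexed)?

t=0: 1 · 1 · 1 · 0 · 1 · 2
3 · 0 · 0 · 1 · 0 · 0
2 · 0 · 1 · 3 · 0 · 3
0 · 1 · 2 · 1 · 3 · 3
2 · 0 · 0 · 1 · 3 · 1
t=1: 1 · 1 · 1 · 0 · 1 · 2
3 · 0 · 0 · 1 · 0 · 0
2 · 0 · 1 · 3 · 0 · 3
0 · 1 · 2 · 1 · 3 · 3
2 · 0 · 1 · 1 · 3 · 1
t=2: 1 · 1 · 1 · 0 · 1 · 2
3 · 0 · 0 · 1 · 0 · 0
2 · 0 · 1 · 3 · 0 · 3
0 · 1 · 2 · 1 · 3 · 3
2 · 0 · 2 · 1 · 3 · 1
t=3: 1 · 1 · 1 · 0 · 1 · 2
3 · 0 · 0 · 1 · 0 · 0
2 · 0 · 1 · 3 · 0 · 3
0 · 1 · 2 · 1 · 3 · 3
2 · 0 · 3 · 1 · 3 · 1
t=4: 1 · 1 · 1 · 0 · 1 · 2
3 · 0 · 0 · 1 · 0 · 0
2 · 0 · 1 · 3 · 0 · 3
0 · 1 · 3 · 1 · 3 · 3
2 · 1 · 0 · 2 · 3 · 1
t=5: 1 · 1 · 1 · 0 · 1 · 2
3 · 0 · 0 · 1 · 0 · 0
2 · 0 · 1 · 3 · 0 · 3
0 · 1 · 3 · 1 · 3 · 3
2 · 1 · 1 · 2 · 3 · 1
t=6: 1 · 1 · 1 · 0 · 1 · 2
3 · 0 · 0 · 1 · 0 · 0
2 · 0 · 1 · 3 · 0 · 3
0 · 1 · 3 · 1 · 3 · 3
2 · 1 · 2 · 2 · 3 · 1
t=7: 1 · 1 · 1 · 0 · 1 · 2
3 · 0 · 0 · 1 · 0 · 0
2 · 0 · 1 · 3 · 0 · 3
0 · 1 · 3 · 1 · 3 · 3
2 · 1 · 3 · 2 · 3 · 1
t=8: 1 · 1 · 1 · 0 · 1 · 2
3 · 0 · 0 · 1 · 0 · 0
2 · 0 · 2 · 3 · 0 · 3
0 · 2 · 0 · 2 · 3 · 3
2 · 2 · 1 · 3 · 3 · 1
t=9: 1 · 1 · 1 · 0 · 1 · 2
3 · 0 · 0 · 1 · 0 · 0
2 · 0 · 2 · 3 · 0 · 3
0 · 2 · 0 · 2 · 3 · 3
2 · 2 · 2 · 3 · 3 · 1
t=10: 1 · 1 · 1 · 0 · 1 · 2
3 · 0 · 0 · 1 · 0 · 0
2 · 0 · 2 · 3 · 0 · 3
0 · 2 · 0 · 2 · 3 · 3
2 · 2 · 3 · 3 · 3 · 1
t=11: 1 · 1 · 1 · 0 · 1 · 2
3 · 0 · 0 · 2 · 0 · 1
2 · 0 · 3 · 0 · 3 · 0
0 · 2 · 2 · 1 · 2 · 1
2 · 3 · 1 · 2 · 1 · 3
t=12: 1 · 1 · 1 · 0 · 1 · 2
3 · 0 · 0 · 2 · 0 · 1
2 · 0 · 3 · 0 · 3 · 0
0 · 2 · 2 · 1 · 2 · 1
2 · 3 · 2 · 2 · 1 · 3
t=13: 1 · 1 · 1 · 0 · 1 · 2
3 · 0 · 0 · 2 · 0 · 1
2 · 0 · 3 · 0 · 3 · 0
0 · 2 · 2 · 1 · 2 · 1
2 · 3 · 3 · 2 · 1 · 3
t=14: 1 · 1 · 1 · 0 · 1 · 2
3 · 0 · 0 · 2 · 0 · 1
2 · 0 · 3 · 0 · 3 · 0
0 · 3 · 3 · 1 · 2 · 1
3 · 0 · 1 · 3 · 1 · 3
t=15: 1 · 1 · 1 · 0 · 1 · 2
3 · 0 · 0 · 2 · 0 · 1
2 · 0 · 3 · 0 · 3 · 0
0 · 3 · 3 · 1 · 2 · 1
3 · 0 · 2 · 3 · 1 · 3
t=16: 1 · 1 · 1 · 0 · 1 · 2
3 · 0 · 0 · 2 · 0 · 1
2 · 0 · 3 · 0 · 3 · 0
0 · 3 · 3 · 1 · 2 · 1
3 · 0 · 3 · 3 · 1 · 3

0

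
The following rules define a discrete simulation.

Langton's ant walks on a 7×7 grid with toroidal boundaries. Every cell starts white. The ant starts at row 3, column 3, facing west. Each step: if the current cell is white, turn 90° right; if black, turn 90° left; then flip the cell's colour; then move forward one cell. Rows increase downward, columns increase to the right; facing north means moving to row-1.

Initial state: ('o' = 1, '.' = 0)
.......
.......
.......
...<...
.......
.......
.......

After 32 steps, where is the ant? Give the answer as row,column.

5,5

t=0: .......
.......
.......
...<...
.......
.......
.......
t=1: .......
.......
...^...
...o...
.......
.......
.......
t=2: .......
.......
...o>..
...o...
.......
.......
.......
t=3: .......
.......
...oo..
...ov..
.......
.......
.......
t=4: .......
.......
...oo..
...<o..
.......
.......
.......
t=5: .......
.......
...oo..
....o..
...v...
.......
.......
t=6: .......
.......
...oo..
....o..
..<o...
.......
.......
t=7: .......
.......
...oo..
..^.o..
..oo...
.......
.......
t=8: .......
.......
...oo..
..o>o..
..oo...
.......
.......
t=9: .......
.......
...oo..
..ooo..
..ov...
.......
.......
t=10: .......
.......
...oo..
..ooo..
..o.>..
.......
.......
t=11: .......
.......
...oo..
..ooo..
..o.o..
....v..
.......
t=12: .......
.......
...oo..
..ooo..
..o.o..
...<o..
.......
t=13: .......
.......
...oo..
..ooo..
..o^o..
...oo..
.......
t=14: .......
.......
...oo..
..ooo..
..oo>..
...oo..
.......
t=15: .......
.......
...oo..
..oo^..
..oo...
...oo..
.......
t=16: .......
.......
...oo..
..o<...
..oo...
...oo..
.......
t=17: .......
.......
...oo..
..o....
..ov...
...oo..
.......
t=18: .......
.......
...oo..
..o....
..o.>..
...oo..
.......
t=19: .......
.......
...oo..
..o....
..o.o..
...ov..
.......
t=20: .......
.......
...oo..
..o....
..o.o..
...o.>.
.......
t=21: .......
.......
...oo..
..o....
..o.o..
...o.o.
.....v.
t=22: .......
.......
...oo..
..o....
..o.o..
...o.o.
....<o.
t=23: .......
.......
...oo..
..o....
..o.o..
...o^o.
....oo.
t=24: .......
.......
...oo..
..o....
..o.o..
...oo>.
....oo.
t=25: .......
.......
...oo..
..o....
..o.o^.
...oo..
....oo.
t=26: .......
.......
...oo..
..o....
..o.oo>
...oo..
....oo.
t=27: .......
.......
...oo..
..o....
..o.ooo
...oo.v
....oo.
t=28: .......
.......
...oo..
..o....
..o.ooo
...oo<o
....oo.
t=29: .......
.......
...oo..
..o....
..o.o^o
...oooo
....oo.
t=30: .......
.......
...oo..
..o....
..o.<.o
...oooo
....oo.
t=31: .......
.......
...oo..
..o....
..o...o
...ovoo
....oo.
t=32: .......
.......
...oo..
..o....
..o...o
...o.>o
....oo.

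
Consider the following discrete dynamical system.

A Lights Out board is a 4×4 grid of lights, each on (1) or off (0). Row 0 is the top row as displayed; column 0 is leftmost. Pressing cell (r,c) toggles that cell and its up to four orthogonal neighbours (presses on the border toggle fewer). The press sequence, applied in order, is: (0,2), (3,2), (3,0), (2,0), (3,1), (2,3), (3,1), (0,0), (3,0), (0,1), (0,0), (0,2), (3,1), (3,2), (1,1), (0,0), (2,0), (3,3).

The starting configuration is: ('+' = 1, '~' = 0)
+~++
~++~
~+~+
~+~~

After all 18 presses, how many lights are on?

9

k=0  +~++
~++~
~+~+
~+~~
k=1  ++~~
~+~~
~+~+
~+~~
k=2  ++~~
~+~~
~+++
~~++
k=3  ++~~
~+~~
++++
++++
k=4  ++~~
++~~
~~++
~+++
k=5  ++~~
++~~
~+++
+~~+
k=6  ++~~
++~+
~+~~
+~~~
k=7  ++~~
++~+
~~~~
~++~
k=8  ~~~~
~+~+
~~~~
~++~
k=9  ~~~~
~+~+
+~~~
+~+~
k=10  +++~
~~~+
+~~~
+~+~
k=11  ~~+~
+~~+
+~~~
+~+~
k=12  ~+~+
+~++
+~~~
+~+~
k=13  ~+~+
+~++
++~~
~+~~
k=14  ~+~+
+~++
+++~
~~++
k=15  ~~~+
~+~+
+~+~
~~++
k=16  ++~+
++~+
+~+~
~~++
k=17  ++~+
~+~+
~++~
+~++
k=18  ++~+
~+~+
~+++
+~~~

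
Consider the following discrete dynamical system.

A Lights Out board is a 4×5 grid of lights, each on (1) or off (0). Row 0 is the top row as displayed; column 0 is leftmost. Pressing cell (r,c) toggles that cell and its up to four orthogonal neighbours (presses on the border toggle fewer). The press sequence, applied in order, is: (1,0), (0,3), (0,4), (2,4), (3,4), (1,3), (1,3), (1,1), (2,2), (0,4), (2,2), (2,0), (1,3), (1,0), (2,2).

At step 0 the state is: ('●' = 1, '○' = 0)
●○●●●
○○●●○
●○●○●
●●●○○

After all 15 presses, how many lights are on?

t=0: ●○●●●
○○●●○
●○●○●
●●●○○
t=1: ○○●●●
●●●●○
○○●○●
●●●○○
t=2: ○○○○○
●●●○○
○○●○●
●●●○○
t=3: ○○○●●
●●●○●
○○●○●
●●●○○
t=4: ○○○●●
●●●○○
○○●●○
●●●○●
t=5: ○○○●●
●●●○○
○○●●●
●●●●○
t=6: ○○○○●
●●○●●
○○●○●
●●●●○
t=7: ○○○●●
●●●○○
○○●●●
●●●●○
t=8: ○●○●●
○○○○○
○●●●●
●●●●○
t=9: ○●○●●
○○●○○
○○○○●
●●○●○
t=10: ○●○○○
○○●○●
○○○○●
●●○●○
t=11: ○●○○○
○○○○●
○●●●●
●●●●○
t=12: ○●○○○
●○○○●
●○●●●
○●●●○
t=13: ○●○●○
●○●●○
●○●○●
○●●●○
t=14: ●●○●○
○●●●○
○○●○●
○●●●○
t=15: ●●○●○
○●○●○
○●○●●
○●○●○

10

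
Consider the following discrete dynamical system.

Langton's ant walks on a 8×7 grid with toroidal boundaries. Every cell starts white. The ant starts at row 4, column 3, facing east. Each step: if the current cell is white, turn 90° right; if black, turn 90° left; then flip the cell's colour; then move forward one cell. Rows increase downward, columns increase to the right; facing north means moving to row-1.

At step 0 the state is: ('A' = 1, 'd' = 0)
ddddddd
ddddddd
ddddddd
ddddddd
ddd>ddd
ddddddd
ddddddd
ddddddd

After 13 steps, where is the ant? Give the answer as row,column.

3,3

t=0: ddddddd
ddddddd
ddddddd
ddddddd
ddd>ddd
ddddddd
ddddddd
ddddddd
t=1: ddddddd
ddddddd
ddddddd
ddddddd
dddAddd
dddvddd
ddddddd
ddddddd
t=2: ddddddd
ddddddd
ddddddd
ddddddd
dddAddd
dd<Addd
ddddddd
ddddddd
t=3: ddddddd
ddddddd
ddddddd
ddddddd
dd^Addd
ddAAddd
ddddddd
ddddddd
t=4: ddddddd
ddddddd
ddddddd
ddddddd
ddA>ddd
ddAAddd
ddddddd
ddddddd
t=5: ddddddd
ddddddd
ddddddd
ddd^ddd
ddAdddd
ddAAddd
ddddddd
ddddddd
t=6: ddddddd
ddddddd
ddddddd
dddA>dd
ddAdddd
ddAAddd
ddddddd
ddddddd
t=7: ddddddd
ddddddd
ddddddd
dddAAdd
ddAdvdd
ddAAddd
ddddddd
ddddddd
t=8: ddddddd
ddddddd
ddddddd
dddAAdd
ddA<Add
ddAAddd
ddddddd
ddddddd
t=9: ddddddd
ddddddd
ddddddd
ddd^Add
ddAAAdd
ddAAddd
ddddddd
ddddddd
t=10: ddddddd
ddddddd
ddddddd
dd<dAdd
ddAAAdd
ddAAddd
ddddddd
ddddddd
t=11: ddddddd
ddddddd
dd^dddd
ddAdAdd
ddAAAdd
ddAAddd
ddddddd
ddddddd
t=12: ddddddd
ddddddd
ddA>ddd
ddAdAdd
ddAAAdd
ddAAddd
ddddddd
ddddddd
t=13: ddddddd
ddddddd
ddAAddd
ddAvAdd
ddAAAdd
ddAAddd
ddddddd
ddddddd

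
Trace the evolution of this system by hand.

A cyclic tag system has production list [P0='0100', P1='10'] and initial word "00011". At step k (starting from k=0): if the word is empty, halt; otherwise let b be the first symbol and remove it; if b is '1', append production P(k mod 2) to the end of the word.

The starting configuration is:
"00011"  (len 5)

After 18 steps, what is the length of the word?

0) "00011"  (len 5)
1) "0011"  (len 4)
2) "011"  (len 3)
3) "11"  (len 2)
4) "110"  (len 3)
5) "100100"  (len 6)
6) "0010010"  (len 7)
7) "010010"  (len 6)
8) "10010"  (len 5)
9) "00100100"  (len 8)
10) "0100100"  (len 7)
11) "100100"  (len 6)
12) "0010010"  (len 7)
13) "010010"  (len 6)
14) "10010"  (len 5)
15) "00100100"  (len 8)
16) "0100100"  (len 7)
17) "100100"  (len 6)
18) "0010010"  (len 7)

7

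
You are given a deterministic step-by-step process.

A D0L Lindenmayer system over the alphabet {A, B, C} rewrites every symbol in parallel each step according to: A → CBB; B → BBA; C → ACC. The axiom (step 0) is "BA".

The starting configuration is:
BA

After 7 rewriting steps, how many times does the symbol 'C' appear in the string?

1051

gen 0: BA
gen 1: BBACBB
gen 2: BBABBACBBACCBBABBA
gen 3: BBABBACBBBBABBACBBACCBBABBACBBACCACCBBABBACBBBBABBACBB
gen 4: BBABBACBBBBABBACBBACCBBABBABBABBACBBBBABBACBBACCBBABBACBBA…CACCBBABBACBBBBABBACBBACCBBABBABBABBACBBBBABBACBBACCBBABBA  (len 162)
gen 5: BBABBACBBBBABBACBBACCBBABBABBABBACBBBBABBACBBACCBBABBACBBA…ABBABBABBACBBBBABBACBBACCBBABBACBBACCACCBBABBACBBBBABBACBB  (len 486)
gen 6: BBABBACBBBBABBACBBACCBBABBABBABBACBBBBABBACBBACCBBABBACBBA…CACCBBABBACBBBBABBACBBACCBBABBABBABBACBBBBABBACBBACCBBABBA  (len 1458)
gen 7: BBABBACBBBBABBACBBACCBBABBABBABBACBBBBABBACBBACCBBABBACBBA…ABBABBABBACBBBBABBACBBACCBBABBACBBACCACCBBABBACBBBBABBACBB  (len 4374)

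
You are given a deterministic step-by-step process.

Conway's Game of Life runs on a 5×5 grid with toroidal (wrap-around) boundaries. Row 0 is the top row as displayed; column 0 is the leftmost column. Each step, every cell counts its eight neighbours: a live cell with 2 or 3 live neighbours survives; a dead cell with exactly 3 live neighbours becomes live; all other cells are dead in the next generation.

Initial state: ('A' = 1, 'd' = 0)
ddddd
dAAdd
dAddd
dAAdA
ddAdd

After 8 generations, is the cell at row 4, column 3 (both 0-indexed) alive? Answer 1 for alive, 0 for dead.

1

k=0  ddddd
dAAdd
dAddd
dAAdA
ddAdd
k=1  dAAdd
dAAdd
dddAd
AAAAd
dAAAd
k=2  Adddd
dAdAd
AddAA
Adddd
ddddA
k=3  AdddA
dAAAd
AAAAd
AddAd
AdddA
k=4  ddAdd
ddddd
Adddd
dddAd
dAdAd
k=5  ddAdd
ddddd
ddddd
ddAdA
dddAd
k=6  ddddd
ddddd
ddddd
dddAd
ddAAd
k=7  ddddd
ddddd
ddddd
ddAAd
ddAAd
k=8  ddddd
ddddd
ddddd
ddAAd
ddAAd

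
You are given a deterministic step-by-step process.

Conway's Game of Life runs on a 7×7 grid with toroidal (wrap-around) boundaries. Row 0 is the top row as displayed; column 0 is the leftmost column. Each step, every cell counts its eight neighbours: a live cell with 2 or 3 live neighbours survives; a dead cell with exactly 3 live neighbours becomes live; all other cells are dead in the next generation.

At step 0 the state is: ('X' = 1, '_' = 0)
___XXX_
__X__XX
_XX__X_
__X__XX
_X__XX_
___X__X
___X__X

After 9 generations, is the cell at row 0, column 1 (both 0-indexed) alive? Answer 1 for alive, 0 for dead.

1

k=0  ___XXX_
__X__XX
_XX__X_
__X__XX
_X__XX_
___X__X
___X__X
k=1  __XX___
_XX___X
XXXXX__
X_XX__X
X_XXX__
X_XX__X
__XX__X
k=2  X______
____X__
____XX_
_____XX
____XX_
X____XX
X___X_X
k=3  X____XX
____XX_
____X_X
______X
X___X__
X______
_X_____
k=4  X___XXX
X___X__
____X_X
X_____X
X_____X
XX_____
_X_____
k=5  XX__XXX
X__XX__
______X
_______
_______
_X____X
_X___X_
k=6  _XXX___
_X_XX__
_______
_______
_______
X______
_XX_X__
k=7  X______
_X_XX__
_______
_______
_______
_X_____
X______
k=8  XX_____
_______
_______
_______
_______
_______
XX_____
k=9  XX_____
_______
_______
_______
_______
_______
XX_____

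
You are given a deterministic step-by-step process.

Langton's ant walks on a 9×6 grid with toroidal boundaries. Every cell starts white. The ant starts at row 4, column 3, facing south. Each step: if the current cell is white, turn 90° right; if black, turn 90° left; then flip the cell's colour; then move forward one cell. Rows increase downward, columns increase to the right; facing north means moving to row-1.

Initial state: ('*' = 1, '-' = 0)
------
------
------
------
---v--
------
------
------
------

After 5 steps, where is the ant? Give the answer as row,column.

[0] ------
------
------
------
---v--
------
------
------
------
[1] ------
------
------
------
--<*--
------
------
------
------
[2] ------
------
------
--^---
--**--
------
------
------
------
[3] ------
------
------
--*>--
--**--
------
------
------
------
[4] ------
------
------
--**--
--*v--
------
------
------
------
[5] ------
------
------
--**--
--*->-
------
------
------
------

4,4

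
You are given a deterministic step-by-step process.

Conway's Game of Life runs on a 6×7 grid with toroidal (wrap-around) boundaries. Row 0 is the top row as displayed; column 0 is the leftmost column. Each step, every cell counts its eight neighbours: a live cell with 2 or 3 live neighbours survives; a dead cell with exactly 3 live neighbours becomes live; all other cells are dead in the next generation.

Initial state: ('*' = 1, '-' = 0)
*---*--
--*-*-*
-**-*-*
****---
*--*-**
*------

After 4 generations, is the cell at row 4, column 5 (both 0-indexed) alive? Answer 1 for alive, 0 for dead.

[0] *---*--
--*-*-*
-**-*-*
****---
*--*-**
*------
[1] **-*-**
--*-*-*
----*-*
-------
---**--
**--**-
[2] ---*---
-**-*--
---*---
---***-
---***-
-*-----
[3] -*-*---
--*-*--
-----*-
--*--*-
--**-*-
--**---
[4] -*--*--
--***--
---***-
--**-**
-*-----
-*-----

0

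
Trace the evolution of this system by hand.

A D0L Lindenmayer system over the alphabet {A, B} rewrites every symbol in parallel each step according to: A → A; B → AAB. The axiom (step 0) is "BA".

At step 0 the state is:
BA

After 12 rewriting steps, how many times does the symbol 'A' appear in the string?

25

k=0  BA
k=1  AABA
k=2  AAAABA
k=3  AAAAAABA
k=4  AAAAAAAABA
k=5  AAAAAAAAAABA
k=6  AAAAAAAAAAAABA
k=7  AAAAAAAAAAAAAABA
k=8  AAAAAAAAAAAAAAAABA
k=9  AAAAAAAAAAAAAAAAAABA
k=10  AAAAAAAAAAAAAAAAAAAABA
k=11  AAAAAAAAAAAAAAAAAAAAAABA
k=12  AAAAAAAAAAAAAAAAAAAAAAAABA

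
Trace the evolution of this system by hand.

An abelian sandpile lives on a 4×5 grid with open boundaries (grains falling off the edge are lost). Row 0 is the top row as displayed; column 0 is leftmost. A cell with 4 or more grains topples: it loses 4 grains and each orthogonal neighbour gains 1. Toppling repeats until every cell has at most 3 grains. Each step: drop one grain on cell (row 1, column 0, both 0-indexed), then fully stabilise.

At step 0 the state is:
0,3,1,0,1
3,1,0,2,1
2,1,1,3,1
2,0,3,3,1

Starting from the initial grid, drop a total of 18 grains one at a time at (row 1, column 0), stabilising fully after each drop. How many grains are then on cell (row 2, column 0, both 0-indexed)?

2

0) 0,3,1,0,1
3,1,0,2,1
2,1,1,3,1
2,0,3,3,1
1) 1,3,1,0,1
0,2,0,2,1
3,1,1,3,1
2,0,3,3,1
2) 1,3,1,0,1
1,2,0,2,1
3,1,1,3,1
2,0,3,3,1
3) 1,3,1,0,1
2,2,0,2,1
3,1,1,3,1
2,0,3,3,1
4) 1,3,1,0,1
3,2,0,2,1
3,1,1,3,1
2,0,3,3,1
5) 2,3,1,0,1
1,3,0,2,1
0,2,1,3,1
3,0,3,3,1
6) 2,3,1,0,1
2,3,0,2,1
0,2,1,3,1
3,0,3,3,1
7) 2,3,1,0,1
3,3,0,2,1
0,2,1,3,1
3,0,3,3,1
8) 0,1,2,0,1
2,1,1,2,1
1,3,1,3,1
3,0,3,3,1
9) 0,1,2,0,1
3,1,1,2,1
1,3,1,3,1
3,0,3,3,1
10) 1,1,2,0,1
0,2,1,2,1
2,3,1,3,1
3,0,3,3,1
11) 1,1,2,0,1
1,2,1,2,1
2,3,1,3,1
3,0,3,3,1
12) 1,1,2,0,1
2,2,1,2,1
2,3,1,3,1
3,0,3,3,1
13) 1,1,2,0,1
3,2,1,2,1
2,3,1,3,1
3,0,3,3,1
14) 2,1,2,0,1
0,3,1,2,1
3,3,1,3,1
3,0,3,3,1
15) 2,1,2,0,1
1,3,1,2,1
3,3,1,3,1
3,0,3,3,1
16) 2,1,2,0,1
2,3,1,2,1
3,3,1,3,1
3,0,3,3,1
17) 2,1,2,0,1
3,3,1,2,1
3,3,1,3,1
3,0,3,3,1
18) 3,2,2,0,1
2,1,2,2,1
2,1,2,3,1
0,2,3,3,1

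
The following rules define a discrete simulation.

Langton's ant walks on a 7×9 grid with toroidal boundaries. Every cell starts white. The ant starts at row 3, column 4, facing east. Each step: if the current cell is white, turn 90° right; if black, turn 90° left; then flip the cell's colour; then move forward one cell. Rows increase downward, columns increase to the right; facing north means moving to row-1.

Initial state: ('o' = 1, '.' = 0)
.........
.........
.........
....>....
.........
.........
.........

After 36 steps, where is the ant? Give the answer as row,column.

3,0

[0] .........
.........
.........
....>....
.........
.........
.........
[1] .........
.........
.........
....o....
....v....
.........
.........
[2] .........
.........
.........
....o....
...<o....
.........
.........
[3] .........
.........
.........
...^o....
...oo....
.........
.........
[4] .........
.........
.........
...o>....
...oo....
.........
.........
[5] .........
.........
....^....
...o.....
...oo....
.........
.........
[6] .........
.........
....o>...
...o.....
...oo....
.........
.........
[7] .........
.........
....oo...
...o.v...
...oo....
.........
.........
[8] .........
.........
....oo...
...o<o...
...oo....
.........
.........
[9] .........
.........
....^o...
...ooo...
...oo....
.........
.........
[10] .........
.........
...<.o...
...ooo...
...oo....
.........
.........
[11] .........
...^.....
...o.o...
...ooo...
...oo....
.........
.........
[12] .........
...o>....
...o.o...
...ooo...
...oo....
.........
.........
[13] .........
...oo....
...ovo...
...ooo...
...oo....
.........
.........
[14] .........
...oo....
...<oo...
...ooo...
...oo....
.........
.........
[15] .........
...oo....
....oo...
...voo...
...oo....
.........
.........
[16] .........
...oo....
....oo...
....>o...
...oo....
.........
.........
[17] .........
...oo....
....^o...
.....o...
...oo....
.........
.........
[18] .........
...oo....
...<.o...
.....o...
...oo....
.........
.........
[19] .........
...^o....
...o.o...
.....o...
...oo....
.........
.........
[20] .........
..<.o....
...o.o...
.....o...
...oo....
.........
.........
[21] ..^......
..o.o....
...o.o...
.....o...
...oo....
.........
.........
[22] ..o>.....
..o.o....
...o.o...
.....o...
...oo....
.........
.........
[23] ..oo.....
..ovo....
...o.o...
.....o...
...oo....
.........
.........
[24] ..oo.....
..<oo....
...o.o...
.....o...
...oo....
.........
.........
[25] ..oo.....
...oo....
..vo.o...
.....o...
...oo....
.........
.........
[26] ..oo.....
...oo....
.<oo.o...
.....o...
...oo....
.........
.........
[27] ..oo.....
.^.oo....
.ooo.o...
.....o...
...oo....
.........
.........
[28] ..oo.....
.o>oo....
.ooo.o...
.....o...
...oo....
.........
.........
[29] ..oo.....
.oooo....
.ovo.o...
.....o...
...oo....
.........
.........
[30] ..oo.....
.oooo....
.o.>.o...
.....o...
...oo....
.........
.........
[31] ..oo.....
.oo^o....
.o...o...
.....o...
...oo....
.........
.........
[32] ..oo.....
.o<.o....
.o...o...
.....o...
...oo....
.........
.........
[33] ..oo.....
.o..o....
.ov..o...
.....o...
...oo....
.........
.........
[34] ..oo.....
.o..o....
.<o..o...
.....o...
...oo....
.........
.........
[35] ..oo.....
.o..o....
..o..o...
.v...o...
...oo....
.........
.........
[36] ..oo.....
.o..o....
..o..o...
<o...o...
...oo....
.........
.........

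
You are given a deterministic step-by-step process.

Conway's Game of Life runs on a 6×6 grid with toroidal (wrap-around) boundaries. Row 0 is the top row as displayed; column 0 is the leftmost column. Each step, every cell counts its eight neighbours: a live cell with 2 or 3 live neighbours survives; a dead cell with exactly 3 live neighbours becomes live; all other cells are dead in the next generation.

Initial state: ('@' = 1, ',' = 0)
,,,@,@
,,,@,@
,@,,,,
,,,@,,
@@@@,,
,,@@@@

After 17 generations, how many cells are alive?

8

[0] ,,,@,@
,,,@,@
,@,,,,
,,,@,,
@@@@,,
,,@@@@
[1] @,,,,@
@,@,,,
,,@,@,
@,,@,,
@@,,,@
,,,,,@
[2] @@,,,@
@,,@,,
,,@,,@
@,@@@,
,@,,@@
,@,,@,
[3] ,@@,@@
,,@,@,
@,@,,@
@,@,,,
,@,,,,
,@@,@,
[4] @,,,@@
,,@,@,
@,@,,@
@,@,,@
@,,@,,
,,,,@@
[5] @,,,,,
,,,,@,
@,@,@,
,,@@@,
@@,@,,
,,,@,,
[6] ,,,,,,
,@,@,,
,@@,@,
@,,,@,
,@,,,,
@@@,,,
[7] @,,,,,
,@,@,,
@@@,@@
@,@@,@
,,@,,@
@@@,,,
[8] @,,,,,
,,,@@,
,,,,,,
,,,,,,
,,,,@@
@,@,,@
[9] @@,@@,
,,,,,,
,,,,,,
,,,,,,
@,,,@@
@@,,@,
[10] @@@@@,
,,,,,,
,,,,,,
,,,,,@
@@,,@,
,,@,,,
[11] ,@@@,,
,@@@,,
,,,,,,
@,,,,@
@@,,,@
,,,,@,
[12] ,@,,@,
,@,@,,
@@@,,,
,@,,,@
,@,,@,
,,,@@@
[13] @,,,,@
,,,@,,
,,,,,,
,,,,,@
,,@@,,
@,@@,@
[14] @@@@,@
,,,,,,
,,,,,,
,,,,,,
@@@@,@
@,@@,@
[15] ,,,@,@
@@@,,,
,,,,,,
@@@,,,
,,,@,@
,,,,,,
[16] @@@,,,
@@@,,,
,,,,,,
@@@,,,
@@@,,,
,,,,,,
[17] @,@,,,
@,@,,,
,,,,,,
@,@,,,
@,@,,,
,,,,,,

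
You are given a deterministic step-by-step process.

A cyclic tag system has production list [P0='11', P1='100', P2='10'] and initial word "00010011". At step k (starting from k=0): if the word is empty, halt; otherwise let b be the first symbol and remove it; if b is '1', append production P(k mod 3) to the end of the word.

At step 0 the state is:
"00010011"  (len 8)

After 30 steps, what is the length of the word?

20

gen 0: "00010011"  (len 8)
gen 1: "0010011"  (len 7)
gen 2: "010011"  (len 6)
gen 3: "10011"  (len 5)
gen 4: "001111"  (len 6)
gen 5: "01111"  (len 5)
gen 6: "1111"  (len 4)
gen 7: "11111"  (len 5)
gen 8: "1111100"  (len 7)
gen 9: "11110010"  (len 8)
gen 10: "111001011"  (len 9)
gen 11: "11001011100"  (len 11)
gen 12: "100101110010"  (len 12)
gen 13: "0010111001011"  (len 13)
gen 14: "010111001011"  (len 12)
gen 15: "10111001011"  (len 11)
gen 16: "011100101111"  (len 12)
gen 17: "11100101111"  (len 11)
gen 18: "110010111110"  (len 12)
gen 19: "1001011111011"  (len 13)
gen 20: "001011111011100"  (len 15)
gen 21: "01011111011100"  (len 14)
gen 22: "1011111011100"  (len 13)
gen 23: "011111011100100"  (len 15)
gen 24: "11111011100100"  (len 14)
gen 25: "111101110010011"  (len 15)
gen 26: "11101110010011100"  (len 17)
gen 27: "110111001001110010"  (len 18)
gen 28: "1011100100111001011"  (len 19)
gen 29: "011100100111001011100"  (len 21)
gen 30: "11100100111001011100"  (len 20)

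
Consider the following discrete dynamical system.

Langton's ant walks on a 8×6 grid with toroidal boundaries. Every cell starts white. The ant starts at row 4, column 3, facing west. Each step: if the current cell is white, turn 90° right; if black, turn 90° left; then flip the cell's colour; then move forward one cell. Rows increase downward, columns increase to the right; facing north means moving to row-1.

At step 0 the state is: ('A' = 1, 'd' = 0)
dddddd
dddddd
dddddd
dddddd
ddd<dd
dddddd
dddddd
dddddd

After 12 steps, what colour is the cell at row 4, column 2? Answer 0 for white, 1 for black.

1

gen 0: dddddd
dddddd
dddddd
dddddd
ddd<dd
dddddd
dddddd
dddddd
gen 1: dddddd
dddddd
dddddd
ddd^dd
dddAdd
dddddd
dddddd
dddddd
gen 2: dddddd
dddddd
dddddd
dddA>d
dddAdd
dddddd
dddddd
dddddd
gen 3: dddddd
dddddd
dddddd
dddAAd
dddAvd
dddddd
dddddd
dddddd
gen 4: dddddd
dddddd
dddddd
dddAAd
ddd<Ad
dddddd
dddddd
dddddd
gen 5: dddddd
dddddd
dddddd
dddAAd
ddddAd
dddvdd
dddddd
dddddd
gen 6: dddddd
dddddd
dddddd
dddAAd
ddddAd
dd<Add
dddddd
dddddd
gen 7: dddddd
dddddd
dddddd
dddAAd
dd^dAd
ddAAdd
dddddd
dddddd
gen 8: dddddd
dddddd
dddddd
dddAAd
ddA>Ad
ddAAdd
dddddd
dddddd
gen 9: dddddd
dddddd
dddddd
dddAAd
ddAAAd
ddAvdd
dddddd
dddddd
gen 10: dddddd
dddddd
dddddd
dddAAd
ddAAAd
ddAd>d
dddddd
dddddd
gen 11: dddddd
dddddd
dddddd
dddAAd
ddAAAd
ddAdAd
ddddvd
dddddd
gen 12: dddddd
dddddd
dddddd
dddAAd
ddAAAd
ddAdAd
ddd<Ad
dddddd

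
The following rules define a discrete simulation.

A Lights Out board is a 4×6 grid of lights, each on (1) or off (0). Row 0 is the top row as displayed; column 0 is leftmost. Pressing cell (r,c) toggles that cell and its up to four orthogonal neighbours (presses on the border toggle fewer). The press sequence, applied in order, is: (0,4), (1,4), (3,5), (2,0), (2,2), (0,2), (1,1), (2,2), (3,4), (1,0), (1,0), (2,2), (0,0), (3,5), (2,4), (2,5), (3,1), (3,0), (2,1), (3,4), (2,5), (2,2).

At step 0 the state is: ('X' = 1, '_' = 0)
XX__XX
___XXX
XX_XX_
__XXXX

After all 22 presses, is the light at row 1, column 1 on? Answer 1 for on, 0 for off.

t=0: XX__XX
___XXX
XX_XX_
__XXXX
t=1: XX_X__
___X_X
XX_XX_
__XXXX
t=2: XX_XX_
____X_
XX_X__
__XXXX
t=3: XX_XX_
____X_
XX_X_X
__XX__
t=4: XX_XX_
X___X_
___X_X
X_XX__
t=5: XX_XX_
X_X_X_
_XX__X
X__X__
t=6: X_X_X_
X___X_
_XX__X
X__X__
t=7: XXX_X_
_XX_X_
__X__X
X__X__
t=8: XXX_X_
_X__X_
_X_X_X
X_XX__
t=9: XXX_X_
_X__X_
_X_XXX
X_X_XX
t=10: _XX_X_
X___X_
XX_XXX
X_X_XX
t=11: XXX_X_
_X__X_
_X_XXX
X_X_XX
t=12: XXX_X_
_XX_X_
__X_XX
X___XX
t=13: __X_X_
XXX_X_
__X_XX
X___XX
t=14: __X_X_
XXX_X_
__X_X_
X_____
t=15: __X_X_
XXX___
__XX_X
X___X_
t=16: __X_X_
XXX__X
__XXX_
X___XX
t=17: __X_X_
XXX__X
_XXXX_
_XX_XX
t=18: __X_X_
XXX__X
XXXXX_
X_X_XX
t=19: __X_X_
X_X__X
___XX_
XXX_XX
t=20: __X_X_
X_X__X
___X__
XXXX__
t=21: __X_X_
X_X___
___XXX
XXXX_X
t=22: __X_X_
X_____
_XX_XX
XX_X_X

0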